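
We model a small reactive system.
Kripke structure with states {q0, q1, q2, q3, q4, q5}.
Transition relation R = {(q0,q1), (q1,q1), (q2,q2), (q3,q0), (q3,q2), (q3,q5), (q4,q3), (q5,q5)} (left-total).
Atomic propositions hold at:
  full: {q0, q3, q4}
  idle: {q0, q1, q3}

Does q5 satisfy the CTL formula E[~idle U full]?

No

Sat(~idle) = {q2, q4, q5}
E[~idle U full]: least fixpoint, start Z0 = Sat(full) = {q0, q3, q4}, add states in Sat(~idle) with some successor in Z. Already a fixed point.
Sat(E[~idle U full]) = {q0, q3, q4}
q5 ∉ Sat(E[~idle U full]) = {q0, q3, q4}, so the formula does not hold at q5.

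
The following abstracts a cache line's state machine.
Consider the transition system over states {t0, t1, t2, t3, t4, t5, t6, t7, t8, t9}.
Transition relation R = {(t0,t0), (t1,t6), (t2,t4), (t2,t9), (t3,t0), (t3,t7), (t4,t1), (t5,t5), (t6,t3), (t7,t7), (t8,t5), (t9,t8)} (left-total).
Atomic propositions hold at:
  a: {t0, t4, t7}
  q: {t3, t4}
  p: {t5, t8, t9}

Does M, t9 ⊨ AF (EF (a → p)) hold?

Sat(a → p) = {t1, t2, t3, t5, t6, t8, t9}
EF (a → p): least fixpoint, start Z0 = {t1, t2, t3, t5, t6, t8, t9}, add states with some successor in Z. Z1 = {t1, t2, t3, t4, t5, t6, t8, t9}; fixed.
Sat(EF (a → p)) = {t1, t2, t3, t4, t5, t6, t8, t9}
AF (EF (a → p)): least fixpoint, start Z0 = {t1, t2, t3, t4, t5, t6, t8, t9}, add states with every successor in Z. Already a fixed point.
Sat(AF (EF (a → p))) = {t1, t2, t3, t4, t5, t6, t8, t9}
t9 ∈ Sat(AF (EF (a → p))) = {t1, t2, t3, t4, t5, t6, t8, t9}, so the formula holds at t9.

Yes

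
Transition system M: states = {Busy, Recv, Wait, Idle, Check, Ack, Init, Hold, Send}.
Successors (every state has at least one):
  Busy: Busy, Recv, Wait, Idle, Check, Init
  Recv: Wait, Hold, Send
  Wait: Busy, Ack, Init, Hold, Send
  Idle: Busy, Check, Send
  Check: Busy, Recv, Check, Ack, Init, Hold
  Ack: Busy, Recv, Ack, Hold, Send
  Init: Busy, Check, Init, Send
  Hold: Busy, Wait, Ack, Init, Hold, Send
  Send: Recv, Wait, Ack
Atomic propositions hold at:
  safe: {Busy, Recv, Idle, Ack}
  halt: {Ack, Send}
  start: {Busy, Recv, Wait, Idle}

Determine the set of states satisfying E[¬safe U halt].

Sat(¬safe) = {Wait, Check, Init, Hold, Send}
E[¬safe U halt]: least fixpoint, start Z0 = Sat(halt) = {Ack, Send}, add states in Sat(¬safe) with some successor in Z. Z1 = {Wait, Check, Ack, Init, Hold, Send}; fixed.
Sat(E[¬safe U halt]) = {Wait, Check, Ack, Init, Hold, Send}

{Wait, Check, Ack, Init, Hold, Send}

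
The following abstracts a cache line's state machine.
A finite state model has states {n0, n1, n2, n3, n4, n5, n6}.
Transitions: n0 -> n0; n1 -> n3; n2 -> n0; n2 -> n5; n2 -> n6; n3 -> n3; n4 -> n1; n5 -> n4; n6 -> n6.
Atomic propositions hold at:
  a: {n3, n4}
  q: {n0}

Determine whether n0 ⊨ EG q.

EG q: greatest fixpoint, start Z0 = {n0}, keep only states in Sat with some successor in Z. Already a fixed point.
Sat(EG q) = {n0}
n0 ∈ Sat(EG q) = {n0}, so the formula holds at n0.

Yes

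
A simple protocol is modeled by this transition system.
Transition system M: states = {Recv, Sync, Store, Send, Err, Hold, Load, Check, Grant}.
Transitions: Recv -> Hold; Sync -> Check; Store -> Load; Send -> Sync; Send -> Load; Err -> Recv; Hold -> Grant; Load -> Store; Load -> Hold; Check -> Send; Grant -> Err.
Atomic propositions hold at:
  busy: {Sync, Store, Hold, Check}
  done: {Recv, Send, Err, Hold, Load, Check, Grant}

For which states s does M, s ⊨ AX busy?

Sat(AX busy) = {s : every successor in {Sync, Store, Hold, Check}} = {Recv, Sync, Load}

{Recv, Sync, Load}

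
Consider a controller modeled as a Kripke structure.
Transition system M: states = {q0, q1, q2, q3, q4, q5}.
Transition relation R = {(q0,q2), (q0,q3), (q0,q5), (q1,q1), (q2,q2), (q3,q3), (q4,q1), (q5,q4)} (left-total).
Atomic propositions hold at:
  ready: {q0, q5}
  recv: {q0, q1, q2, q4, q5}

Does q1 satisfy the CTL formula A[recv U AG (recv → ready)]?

No

Sat(recv → ready) = {q0, q3, q5}
AG (recv → ready): greatest fixpoint, start Z0 = {q0, q3, q5}, keep only states in Sat with every successor in Z. Z1 = {q3}; fixed.
Sat(AG (recv → ready)) = {q3}
A[recv U AG (recv → ready)]: least fixpoint, start Z0 = Sat(AG (recv → ready)) = {q3}, add states in Sat(recv) with every successor in Z. Already a fixed point.
Sat(A[recv U AG (recv → ready)]) = {q3}
q1 ∉ Sat(A[recv U AG (recv → ready)]) = {q3}, so the formula does not hold at q1.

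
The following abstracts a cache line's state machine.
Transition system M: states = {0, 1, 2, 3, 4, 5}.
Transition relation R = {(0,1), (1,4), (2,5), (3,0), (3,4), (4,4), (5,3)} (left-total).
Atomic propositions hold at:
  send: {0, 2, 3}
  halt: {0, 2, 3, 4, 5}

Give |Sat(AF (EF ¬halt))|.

5

Sat(¬halt) = {1}
EF ¬halt: least fixpoint, start Z0 = {1}, add states with some successor in Z. Z1 = {0, 1}; Z2 = {0, 1, 3}; Z3 = {0, 1, 3, 5}; Z4 = {0, 1, 2, 3, 5}; fixed.
Sat(EF ¬halt) = {0, 1, 2, 3, 5}
AF (EF ¬halt): least fixpoint, start Z0 = {0, 1, 2, 3, 5}, add states with every successor in Z. Already a fixed point.
Sat(AF (EF ¬halt)) = {0, 1, 2, 3, 5}
|Sat(AF (EF ¬halt))| = |{0, 1, 2, 3, 5}| = 5.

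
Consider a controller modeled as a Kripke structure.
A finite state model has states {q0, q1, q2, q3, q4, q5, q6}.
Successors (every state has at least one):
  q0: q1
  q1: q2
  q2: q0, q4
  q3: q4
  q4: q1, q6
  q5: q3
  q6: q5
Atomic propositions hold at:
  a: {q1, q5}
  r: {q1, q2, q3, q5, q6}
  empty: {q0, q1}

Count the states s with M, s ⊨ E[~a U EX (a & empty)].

4

Sat(~a) = {q0, q2, q3, q4, q6}
Sat(a & empty) = {q1}
Sat(EX (a & empty)) = {s : some successor in {q1}} = {q0, q4}
E[~a U EX (a & empty)]: least fixpoint, start Z0 = Sat(EX (a & empty)) = {q0, q4}, add states in Sat(~a) with some successor in Z. Z1 = {q0, q2, q3, q4}; fixed.
Sat(E[~a U EX (a & empty)]) = {q0, q2, q3, q4}
|Sat(E[~a U EX (a & empty)])| = |{q0, q2, q3, q4}| = 4.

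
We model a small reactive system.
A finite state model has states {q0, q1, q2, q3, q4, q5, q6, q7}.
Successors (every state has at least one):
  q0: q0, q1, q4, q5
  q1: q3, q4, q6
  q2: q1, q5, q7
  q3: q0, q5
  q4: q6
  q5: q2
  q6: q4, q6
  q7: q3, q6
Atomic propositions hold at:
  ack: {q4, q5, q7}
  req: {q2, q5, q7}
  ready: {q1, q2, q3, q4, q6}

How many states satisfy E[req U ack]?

E[req U ack]: least fixpoint, start Z0 = Sat(ack) = {q4, q5, q7}, add states in Sat(req) with some successor in Z. Z1 = {q2, q4, q5, q7}; fixed.
Sat(E[req U ack]) = {q2, q4, q5, q7}
|Sat(E[req U ack])| = |{q2, q4, q5, q7}| = 4.

4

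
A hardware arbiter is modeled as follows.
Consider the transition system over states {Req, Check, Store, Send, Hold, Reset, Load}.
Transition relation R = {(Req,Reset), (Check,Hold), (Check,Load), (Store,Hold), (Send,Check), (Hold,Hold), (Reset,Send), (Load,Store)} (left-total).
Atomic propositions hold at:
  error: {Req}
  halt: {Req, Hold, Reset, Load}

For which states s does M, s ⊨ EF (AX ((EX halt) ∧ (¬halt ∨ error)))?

Sat(EX halt) = {s : some successor in {Req, Hold, Reset, Load}} = {Req, Check, Store, Hold}
Sat(¬halt) = {Check, Store, Send}
Sat(¬halt ∨ error) = {Req, Check, Store, Send}
Sat((EX halt) ∧ (¬halt ∨ error)) = {Req, Check, Store}
Sat(AX ((EX halt) ∧ (¬halt ∨ error))) = {s : every successor in {Req, Check, Store}} = {Send, Load}
EF (AX ((EX halt) ∧ (¬halt ∨ error))): least fixpoint, start Z0 = {Send, Load}, add states with some successor in Z. Z1 = {Check, Send, Reset, Load}; Z2 = {Req, Check, Send, Reset, Load}; fixed.
Sat(EF (AX ((EX halt) ∧ (¬halt ∨ error)))) = {Req, Check, Send, Reset, Load}

{Req, Check, Send, Reset, Load}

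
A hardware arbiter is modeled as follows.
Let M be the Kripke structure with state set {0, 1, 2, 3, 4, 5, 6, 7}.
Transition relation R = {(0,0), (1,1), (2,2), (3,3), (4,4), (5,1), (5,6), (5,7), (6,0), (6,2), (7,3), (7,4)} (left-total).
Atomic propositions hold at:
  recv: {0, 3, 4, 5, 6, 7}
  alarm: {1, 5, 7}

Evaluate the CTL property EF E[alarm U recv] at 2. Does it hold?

No

E[alarm U recv]: least fixpoint, start Z0 = Sat(recv) = {0, 3, 4, 5, 6, 7}, add states in Sat(alarm) with some successor in Z. Already a fixed point.
Sat(E[alarm U recv]) = {0, 3, 4, 5, 6, 7}
EF E[alarm U recv]: least fixpoint, start Z0 = {0, 3, 4, 5, 6, 7}, add states with some successor in Z. Already a fixed point.
Sat(EF E[alarm U recv]) = {0, 3, 4, 5, 6, 7}
2 ∉ Sat(EF E[alarm U recv]) = {0, 3, 4, 5, 6, 7}, so the formula does not hold at 2.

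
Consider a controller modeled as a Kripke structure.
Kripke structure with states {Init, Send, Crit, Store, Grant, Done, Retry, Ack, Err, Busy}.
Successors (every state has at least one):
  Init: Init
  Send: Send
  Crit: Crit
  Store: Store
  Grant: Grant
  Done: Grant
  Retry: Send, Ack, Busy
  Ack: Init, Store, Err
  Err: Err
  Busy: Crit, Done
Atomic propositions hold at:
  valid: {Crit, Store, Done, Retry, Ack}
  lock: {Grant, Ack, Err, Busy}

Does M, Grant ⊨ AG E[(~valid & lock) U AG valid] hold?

Sat(~valid) = {Init, Send, Grant, Err, Busy}
Sat(~valid & lock) = {Grant, Err, Busy}
AG valid: greatest fixpoint, start Z0 = {Crit, Store, Done, Retry, Ack}, keep only states in Sat with every successor in Z. Z1 = {Crit, Store}; fixed.
Sat(AG valid) = {Crit, Store}
E[(~valid & lock) U AG valid]: least fixpoint, start Z0 = Sat(AG valid) = {Crit, Store}, add states in Sat(~valid & lock) with some successor in Z. Z1 = {Crit, Store, Busy}; fixed.
Sat(E[(~valid & lock) U AG valid]) = {Crit, Store, Busy}
AG E[(~valid & lock) U AG valid]: greatest fixpoint, start Z0 = {Crit, Store, Busy}, keep only states in Sat with every successor in Z. Z1 = {Crit, Store}; fixed.
Sat(AG E[(~valid & lock) U AG valid]) = {Crit, Store}
Grant ∉ Sat(AG E[(~valid & lock) U AG valid]) = {Crit, Store}, so the formula does not hold at Grant.

No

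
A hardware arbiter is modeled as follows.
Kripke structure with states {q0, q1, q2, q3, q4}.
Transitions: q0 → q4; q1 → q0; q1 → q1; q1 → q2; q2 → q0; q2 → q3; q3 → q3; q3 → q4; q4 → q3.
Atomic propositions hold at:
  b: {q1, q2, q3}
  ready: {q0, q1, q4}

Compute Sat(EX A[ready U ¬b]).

{q0, q1, q2, q3}

Sat(¬b) = {q0, q4}
A[ready U ¬b]: least fixpoint, start Z0 = Sat(¬b) = {q0, q4}, add states in Sat(ready) with every successor in Z. Already a fixed point.
Sat(A[ready U ¬b]) = {q0, q4}
Sat(EX A[ready U ¬b]) = {s : some successor in {q0, q4}} = {q0, q1, q2, q3}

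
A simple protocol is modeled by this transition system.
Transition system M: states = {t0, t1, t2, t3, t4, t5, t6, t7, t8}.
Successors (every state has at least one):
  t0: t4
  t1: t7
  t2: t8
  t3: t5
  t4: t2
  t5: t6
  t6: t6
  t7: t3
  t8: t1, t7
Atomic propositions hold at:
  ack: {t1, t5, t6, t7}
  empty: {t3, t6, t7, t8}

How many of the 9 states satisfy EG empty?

EG empty: greatest fixpoint, start Z0 = {t3, t6, t7, t8}, keep only states in Sat with some successor in Z. Z1 = {t6, t7, t8}; Z2 = {t6, t8}; Z3 = {t6}; fixed.
Sat(EG empty) = {t6}
|Sat(EG empty)| = |{t6}| = 1.

1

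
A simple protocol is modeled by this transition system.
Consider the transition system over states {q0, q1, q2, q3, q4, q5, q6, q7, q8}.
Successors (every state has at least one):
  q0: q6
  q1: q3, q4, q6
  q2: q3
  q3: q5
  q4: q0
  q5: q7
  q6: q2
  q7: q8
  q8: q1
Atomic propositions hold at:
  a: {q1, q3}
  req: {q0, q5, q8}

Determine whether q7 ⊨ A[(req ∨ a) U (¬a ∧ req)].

Sat(req ∨ a) = {q0, q1, q3, q5, q8}
Sat(¬a) = {q0, q2, q4, q5, q6, q7, q8}
Sat(¬a ∧ req) = {q0, q5, q8}
A[(req ∨ a) U (¬a ∧ req)]: least fixpoint, start Z0 = Sat((¬a ∧ req)) = {q0, q5, q8}, add states in Sat(req ∨ a) with every successor in Z. Z1 = {q0, q3, q5, q8}; fixed.
Sat(A[(req ∨ a) U (¬a ∧ req)]) = {q0, q3, q5, q8}
q7 ∉ Sat(A[(req ∨ a) U (¬a ∧ req)]) = {q0, q3, q5, q8}, so the formula does not hold at q7.

No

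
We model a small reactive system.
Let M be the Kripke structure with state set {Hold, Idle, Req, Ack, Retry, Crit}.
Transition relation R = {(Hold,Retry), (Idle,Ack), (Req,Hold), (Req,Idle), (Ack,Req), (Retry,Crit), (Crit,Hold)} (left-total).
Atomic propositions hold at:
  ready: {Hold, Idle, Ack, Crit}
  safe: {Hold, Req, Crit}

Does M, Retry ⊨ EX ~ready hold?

Sat(~ready) = {Req, Retry}
Sat(EX ~ready) = {s : some successor in {Req, Retry}} = {Hold, Ack}
Retry ∉ Sat(EX ~ready) = {Hold, Ack}, so the formula does not hold at Retry.

No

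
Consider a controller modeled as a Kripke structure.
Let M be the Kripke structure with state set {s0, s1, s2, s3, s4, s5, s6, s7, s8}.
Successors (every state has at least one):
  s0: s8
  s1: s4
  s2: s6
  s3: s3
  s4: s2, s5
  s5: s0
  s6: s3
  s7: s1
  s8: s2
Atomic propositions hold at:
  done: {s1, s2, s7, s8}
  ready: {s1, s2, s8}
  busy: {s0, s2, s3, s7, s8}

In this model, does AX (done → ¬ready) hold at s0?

Sat(¬ready) = {s0, s3, s4, s5, s6, s7}
Sat(done → ¬ready) = {s0, s3, s4, s5, s6, s7}
Sat(AX (done → ¬ready)) = {s : every successor in {s0, s3, s4, s5, s6, s7}} = {s1, s2, s3, s5, s6}
s0 ∉ Sat(AX (done → ¬ready)) = {s1, s2, s3, s5, s6}, so the formula does not hold at s0.

No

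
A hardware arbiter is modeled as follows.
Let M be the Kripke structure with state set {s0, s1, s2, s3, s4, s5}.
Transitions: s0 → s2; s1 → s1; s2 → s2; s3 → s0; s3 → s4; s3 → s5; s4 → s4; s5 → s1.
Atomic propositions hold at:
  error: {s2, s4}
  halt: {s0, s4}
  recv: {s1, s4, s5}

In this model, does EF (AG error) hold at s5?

No

AG error: greatest fixpoint, start Z0 = {s2, s4}, keep only states in Sat with every successor in Z. Already a fixed point.
Sat(AG error) = {s2, s4}
EF (AG error): least fixpoint, start Z0 = {s2, s4}, add states with some successor in Z. Z1 = {s0, s2, s3, s4}; fixed.
Sat(EF (AG error)) = {s0, s2, s3, s4}
s5 ∉ Sat(EF (AG error)) = {s0, s2, s3, s4}, so the formula does not hold at s5.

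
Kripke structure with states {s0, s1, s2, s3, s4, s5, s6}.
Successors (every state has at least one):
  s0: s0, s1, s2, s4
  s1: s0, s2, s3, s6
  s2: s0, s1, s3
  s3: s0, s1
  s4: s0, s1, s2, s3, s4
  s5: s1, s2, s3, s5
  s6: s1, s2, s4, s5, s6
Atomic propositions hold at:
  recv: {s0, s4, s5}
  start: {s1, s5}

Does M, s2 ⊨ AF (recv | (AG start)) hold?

No

AG start: greatest fixpoint, start Z0 = {s1, s5}, keep only states in Sat with every successor in Z. Z1 = ∅; fixed.
Sat(AG start) = ∅
Sat(recv | (AG start)) = {s0, s4, s5}
AF (recv | (AG start)): least fixpoint, start Z0 = {s0, s4, s5}, add states with every successor in Z. Already a fixed point.
Sat(AF (recv | (AG start))) = {s0, s4, s5}
s2 ∉ Sat(AF (recv | (AG start))) = {s0, s4, s5}, so the formula does not hold at s2.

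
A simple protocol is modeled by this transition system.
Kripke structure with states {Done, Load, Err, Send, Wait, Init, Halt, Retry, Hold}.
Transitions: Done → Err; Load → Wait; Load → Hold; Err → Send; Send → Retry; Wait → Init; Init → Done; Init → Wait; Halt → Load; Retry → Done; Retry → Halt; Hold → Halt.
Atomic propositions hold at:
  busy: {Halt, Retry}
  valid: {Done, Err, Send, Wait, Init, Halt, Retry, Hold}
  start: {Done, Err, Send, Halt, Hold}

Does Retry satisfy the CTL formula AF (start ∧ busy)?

No

Sat(start ∧ busy) = {Halt}
AF (start ∧ busy): least fixpoint, start Z0 = {Halt}, add states with every successor in Z. Z1 = {Halt, Hold}; fixed.
Sat(AF (start ∧ busy)) = {Halt, Hold}
Retry ∉ Sat(AF (start ∧ busy)) = {Halt, Hold}, so the formula does not hold at Retry.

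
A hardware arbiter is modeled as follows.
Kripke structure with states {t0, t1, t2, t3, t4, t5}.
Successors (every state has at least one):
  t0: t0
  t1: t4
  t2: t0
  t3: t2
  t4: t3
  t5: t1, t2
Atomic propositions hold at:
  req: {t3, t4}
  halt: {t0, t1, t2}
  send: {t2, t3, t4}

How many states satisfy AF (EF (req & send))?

Sat(req & send) = {t3, t4}
EF (req & send): least fixpoint, start Z0 = {t3, t4}, add states with some successor in Z. Z1 = {t1, t3, t4}; Z2 = {t1, t3, t4, t5}; fixed.
Sat(EF (req & send)) = {t1, t3, t4, t5}
AF (EF (req & send)): least fixpoint, start Z0 = {t1, t3, t4, t5}, add states with every successor in Z. Already a fixed point.
Sat(AF (EF (req & send))) = {t1, t3, t4, t5}
|Sat(AF (EF (req & send)))| = |{t1, t3, t4, t5}| = 4.

4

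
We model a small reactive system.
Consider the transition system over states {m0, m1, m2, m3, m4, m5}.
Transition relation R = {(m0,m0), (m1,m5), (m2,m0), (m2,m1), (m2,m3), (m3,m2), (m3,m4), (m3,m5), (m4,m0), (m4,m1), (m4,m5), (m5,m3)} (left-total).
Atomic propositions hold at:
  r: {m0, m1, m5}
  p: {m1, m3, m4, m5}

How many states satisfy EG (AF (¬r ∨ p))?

Sat(¬r) = {m2, m3, m4}
Sat(¬r ∨ p) = {m1, m2, m3, m4, m5}
AF (¬r ∨ p): least fixpoint, start Z0 = {m1, m2, m3, m4, m5}, add states with every successor in Z. Already a fixed point.
Sat(AF (¬r ∨ p)) = {m1, m2, m3, m4, m5}
EG (AF (¬r ∨ p)): greatest fixpoint, start Z0 = {m1, m2, m3, m4, m5}, keep only states in Sat with some successor in Z. Already a fixed point.
Sat(EG (AF (¬r ∨ p))) = {m1, m2, m3, m4, m5}
|Sat(EG (AF (¬r ∨ p)))| = |{m1, m2, m3, m4, m5}| = 5.

5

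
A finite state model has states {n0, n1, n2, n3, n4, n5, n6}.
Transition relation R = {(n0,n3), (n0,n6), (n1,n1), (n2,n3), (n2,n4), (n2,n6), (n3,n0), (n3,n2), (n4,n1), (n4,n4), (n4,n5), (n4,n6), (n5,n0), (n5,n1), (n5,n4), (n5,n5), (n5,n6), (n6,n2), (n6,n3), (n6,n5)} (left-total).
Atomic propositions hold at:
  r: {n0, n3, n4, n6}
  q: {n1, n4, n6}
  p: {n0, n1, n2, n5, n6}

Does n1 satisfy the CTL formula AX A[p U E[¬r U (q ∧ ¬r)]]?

Sat(¬r) = {n1, n2, n5}
Sat(q ∧ ¬r) = {n1}
E[¬r U (q ∧ ¬r)]: least fixpoint, start Z0 = Sat((q ∧ ¬r)) = {n1}, add states in Sat(¬r) with some successor in Z. Z1 = {n1, n5}; fixed.
Sat(E[¬r U (q ∧ ¬r)]) = {n1, n5}
A[p U E[¬r U (q ∧ ¬r)]]: least fixpoint, start Z0 = Sat(E[¬r U (q ∧ ¬r)]) = {n1, n5}, add states in Sat(p) with every successor in Z. Already a fixed point.
Sat(A[p U E[¬r U (q ∧ ¬r)]]) = {n1, n5}
Sat(AX A[p U E[¬r U (q ∧ ¬r)]]) = {s : every successor in {n1, n5}} = {n1}
n1 ∈ Sat(AX A[p U E[¬r U (q ∧ ¬r)]]) = {n1}, so the formula holds at n1.

Yes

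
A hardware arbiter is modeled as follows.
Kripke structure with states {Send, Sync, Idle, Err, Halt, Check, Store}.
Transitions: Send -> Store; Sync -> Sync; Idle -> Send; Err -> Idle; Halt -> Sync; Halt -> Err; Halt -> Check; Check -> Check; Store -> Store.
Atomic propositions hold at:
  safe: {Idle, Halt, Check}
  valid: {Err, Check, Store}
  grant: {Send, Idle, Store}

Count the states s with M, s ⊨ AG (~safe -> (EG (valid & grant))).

Sat(~safe) = {Send, Sync, Err, Store}
Sat(valid & grant) = {Store}
EG (valid & grant): greatest fixpoint, start Z0 = {Store}, keep only states in Sat with some successor in Z. Already a fixed point.
Sat(EG (valid & grant)) = {Store}
Sat(~safe -> (EG (valid & grant))) = {Idle, Halt, Check, Store}
AG (~safe -> (EG (valid & grant))): greatest fixpoint, start Z0 = {Idle, Halt, Check, Store}, keep only states in Sat with every successor in Z. Z1 = {Check, Store}; fixed.
Sat(AG (~safe -> (EG (valid & grant)))) = {Check, Store}
|Sat(AG (~safe -> (EG (valid & grant))))| = |{Check, Store}| = 2.

2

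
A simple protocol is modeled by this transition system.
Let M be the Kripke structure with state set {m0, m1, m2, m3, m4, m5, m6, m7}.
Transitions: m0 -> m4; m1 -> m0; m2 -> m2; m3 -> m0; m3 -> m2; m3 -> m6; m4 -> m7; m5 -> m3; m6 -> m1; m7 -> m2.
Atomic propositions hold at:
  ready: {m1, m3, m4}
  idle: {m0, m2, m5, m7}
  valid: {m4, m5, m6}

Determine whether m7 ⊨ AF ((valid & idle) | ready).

Sat(valid & idle) = {m5}
Sat((valid & idle) | ready) = {m1, m3, m4, m5}
AF ((valid & idle) | ready): least fixpoint, start Z0 = {m1, m3, m4, m5}, add states with every successor in Z. Z1 = {m0, m1, m3, m4, m5, m6}; fixed.
Sat(AF ((valid & idle) | ready)) = {m0, m1, m3, m4, m5, m6}
m7 ∉ Sat(AF ((valid & idle) | ready)) = {m0, m1, m3, m4, m5, m6}, so the formula does not hold at m7.

No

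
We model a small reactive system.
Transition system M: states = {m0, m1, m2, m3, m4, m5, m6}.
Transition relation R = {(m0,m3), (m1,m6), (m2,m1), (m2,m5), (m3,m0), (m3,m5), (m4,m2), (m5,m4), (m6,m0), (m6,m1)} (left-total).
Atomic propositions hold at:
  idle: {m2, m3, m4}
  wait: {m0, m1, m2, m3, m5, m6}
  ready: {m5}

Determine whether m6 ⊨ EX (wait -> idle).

Sat(wait -> idle) = {m2, m3, m4}
Sat(EX (wait -> idle)) = {s : some successor in {m2, m3, m4}} = {m0, m4, m5}
m6 ∉ Sat(EX (wait -> idle)) = {m0, m4, m5}, so the formula does not hold at m6.

No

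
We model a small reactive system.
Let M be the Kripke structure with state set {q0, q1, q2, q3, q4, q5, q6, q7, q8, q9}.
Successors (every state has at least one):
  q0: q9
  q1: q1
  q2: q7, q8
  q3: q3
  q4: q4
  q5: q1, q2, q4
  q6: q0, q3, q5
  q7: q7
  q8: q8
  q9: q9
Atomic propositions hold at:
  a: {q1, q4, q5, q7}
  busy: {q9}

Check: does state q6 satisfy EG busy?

EG busy: greatest fixpoint, start Z0 = {q9}, keep only states in Sat with some successor in Z. Already a fixed point.
Sat(EG busy) = {q9}
q6 ∉ Sat(EG busy) = {q9}, so the formula does not hold at q6.

No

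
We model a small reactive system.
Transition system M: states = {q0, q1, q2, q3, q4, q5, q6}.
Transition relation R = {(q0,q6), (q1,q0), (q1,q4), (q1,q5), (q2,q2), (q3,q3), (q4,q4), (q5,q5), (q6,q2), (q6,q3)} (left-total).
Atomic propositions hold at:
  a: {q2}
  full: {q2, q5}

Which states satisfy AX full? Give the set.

{q2, q5}

Sat(AX full) = {s : every successor in {q2, q5}} = {q2, q5}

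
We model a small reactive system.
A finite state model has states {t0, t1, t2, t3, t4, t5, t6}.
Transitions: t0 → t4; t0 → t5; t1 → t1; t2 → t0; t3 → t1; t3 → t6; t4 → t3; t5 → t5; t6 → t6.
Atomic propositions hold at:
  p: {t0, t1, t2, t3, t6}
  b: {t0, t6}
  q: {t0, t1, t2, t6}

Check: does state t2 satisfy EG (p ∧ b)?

Sat(p ∧ b) = {t0, t6}
EG (p ∧ b): greatest fixpoint, start Z0 = {t0, t6}, keep only states in Sat with some successor in Z. Z1 = {t6}; fixed.
Sat(EG (p ∧ b)) = {t6}
t2 ∉ Sat(EG (p ∧ b)) = {t6}, so the formula does not hold at t2.

No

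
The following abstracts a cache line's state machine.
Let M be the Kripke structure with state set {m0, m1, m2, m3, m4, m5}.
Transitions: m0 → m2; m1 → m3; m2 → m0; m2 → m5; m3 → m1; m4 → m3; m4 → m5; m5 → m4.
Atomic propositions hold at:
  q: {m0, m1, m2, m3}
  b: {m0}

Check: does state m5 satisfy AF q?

AF q: least fixpoint, start Z0 = {m0, m1, m2, m3}, add states with every successor in Z. Already a fixed point.
Sat(AF q) = {m0, m1, m2, m3}
m5 ∉ Sat(AF q) = {m0, m1, m2, m3}, so the formula does not hold at m5.

No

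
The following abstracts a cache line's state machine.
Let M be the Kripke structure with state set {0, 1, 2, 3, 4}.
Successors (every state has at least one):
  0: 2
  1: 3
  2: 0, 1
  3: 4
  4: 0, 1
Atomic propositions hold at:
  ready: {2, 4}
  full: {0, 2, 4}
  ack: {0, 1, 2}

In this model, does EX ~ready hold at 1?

Sat(~ready) = {0, 1, 3}
Sat(EX ~ready) = {s : some successor in {0, 1, 3}} = {1, 2, 4}
1 ∈ Sat(EX ~ready) = {1, 2, 4}, so the formula holds at 1.

Yes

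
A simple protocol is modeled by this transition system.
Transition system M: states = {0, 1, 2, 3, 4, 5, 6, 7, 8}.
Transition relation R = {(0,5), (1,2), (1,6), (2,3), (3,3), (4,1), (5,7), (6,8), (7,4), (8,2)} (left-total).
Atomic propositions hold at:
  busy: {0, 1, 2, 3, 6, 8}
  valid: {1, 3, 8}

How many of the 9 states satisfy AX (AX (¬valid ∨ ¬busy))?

Sat(¬valid) = {0, 2, 4, 5, 6, 7}
Sat(¬busy) = {4, 5, 7}
Sat(¬valid ∨ ¬busy) = {0, 2, 4, 5, 6, 7}
Sat(AX (¬valid ∨ ¬busy)) = {s : every successor in {0, 2, 4, 5, 6, 7}} = {0, 1, 5, 7, 8}
Sat(AX (AX (¬valid ∨ ¬busy))) = {s : every successor in {0, 1, 5, 7, 8}} = {0, 4, 5, 6}
|Sat(AX (AX (¬valid ∨ ¬busy)))| = |{0, 4, 5, 6}| = 4.

4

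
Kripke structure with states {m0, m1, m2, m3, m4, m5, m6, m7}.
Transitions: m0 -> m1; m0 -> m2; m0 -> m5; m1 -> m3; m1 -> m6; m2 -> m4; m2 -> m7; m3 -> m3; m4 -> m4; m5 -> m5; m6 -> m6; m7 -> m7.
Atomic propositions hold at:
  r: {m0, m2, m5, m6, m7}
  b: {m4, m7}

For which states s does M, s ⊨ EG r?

EG r: greatest fixpoint, start Z0 = {m0, m2, m5, m6, m7}, keep only states in Sat with some successor in Z. Already a fixed point.
Sat(EG r) = {m0, m2, m5, m6, m7}

{m0, m2, m5, m6, m7}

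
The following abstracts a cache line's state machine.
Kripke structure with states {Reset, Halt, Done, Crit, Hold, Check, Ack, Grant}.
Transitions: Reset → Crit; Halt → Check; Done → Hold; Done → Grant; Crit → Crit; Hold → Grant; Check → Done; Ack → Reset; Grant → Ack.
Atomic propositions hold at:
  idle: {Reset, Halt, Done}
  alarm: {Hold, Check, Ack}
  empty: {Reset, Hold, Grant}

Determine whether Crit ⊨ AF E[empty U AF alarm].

No

AF alarm: least fixpoint, start Z0 = {Hold, Check, Ack}, add states with every successor in Z. Z1 = {Halt, Hold, Check, Ack, Grant}; Z2 = {Halt, Done, Hold, Check, Ack, Grant}; fixed.
Sat(AF alarm) = {Halt, Done, Hold, Check, Ack, Grant}
E[empty U AF alarm]: least fixpoint, start Z0 = Sat(AF alarm) = {Halt, Done, Hold, Check, Ack, Grant}, add states in Sat(empty) with some successor in Z. Already a fixed point.
Sat(E[empty U AF alarm]) = {Halt, Done, Hold, Check, Ack, Grant}
AF E[empty U AF alarm]: least fixpoint, start Z0 = {Halt, Done, Hold, Check, Ack, Grant}, add states with every successor in Z. Already a fixed point.
Sat(AF E[empty U AF alarm]) = {Halt, Done, Hold, Check, Ack, Grant}
Crit ∉ Sat(AF E[empty U AF alarm]) = {Halt, Done, Hold, Check, Ack, Grant}, so the formula does not hold at Crit.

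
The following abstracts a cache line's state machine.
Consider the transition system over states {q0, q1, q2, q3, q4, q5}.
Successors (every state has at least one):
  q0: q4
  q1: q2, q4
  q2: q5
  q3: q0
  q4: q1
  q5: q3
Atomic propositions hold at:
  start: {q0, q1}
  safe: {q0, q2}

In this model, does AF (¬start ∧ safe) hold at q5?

No

Sat(¬start) = {q2, q3, q4, q5}
Sat(¬start ∧ safe) = {q2}
AF (¬start ∧ safe): least fixpoint, start Z0 = {q2}, add states with every successor in Z. Already a fixed point.
Sat(AF (¬start ∧ safe)) = {q2}
q5 ∉ Sat(AF (¬start ∧ safe)) = {q2}, so the formula does not hold at q5.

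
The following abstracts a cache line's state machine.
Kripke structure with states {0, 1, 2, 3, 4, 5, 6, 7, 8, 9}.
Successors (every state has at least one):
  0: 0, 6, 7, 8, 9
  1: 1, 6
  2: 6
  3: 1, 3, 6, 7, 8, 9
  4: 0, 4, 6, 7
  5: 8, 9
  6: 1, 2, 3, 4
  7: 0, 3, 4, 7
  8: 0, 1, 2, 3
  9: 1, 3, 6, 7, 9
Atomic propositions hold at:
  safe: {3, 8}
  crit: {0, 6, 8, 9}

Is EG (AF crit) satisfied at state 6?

Yes

AF crit: least fixpoint, start Z0 = {0, 6, 8, 9}, add states with every successor in Z. Z1 = {0, 2, 5, 6, 8, 9}; fixed.
Sat(AF crit) = {0, 2, 5, 6, 8, 9}
EG (AF crit): greatest fixpoint, start Z0 = {0, 2, 5, 6, 8, 9}, keep only states in Sat with some successor in Z. Already a fixed point.
Sat(EG (AF crit)) = {0, 2, 5, 6, 8, 9}
6 ∈ Sat(EG (AF crit)) = {0, 2, 5, 6, 8, 9}, so the formula holds at 6.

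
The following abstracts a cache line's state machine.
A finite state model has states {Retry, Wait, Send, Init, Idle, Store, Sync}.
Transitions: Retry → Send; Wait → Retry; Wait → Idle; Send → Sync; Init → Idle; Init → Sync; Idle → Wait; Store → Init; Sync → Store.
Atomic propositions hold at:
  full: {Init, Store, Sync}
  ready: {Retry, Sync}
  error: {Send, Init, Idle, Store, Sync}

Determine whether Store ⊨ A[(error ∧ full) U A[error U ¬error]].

No

Sat(error ∧ full) = {Init, Store, Sync}
Sat(¬error) = {Retry, Wait}
A[error U ¬error]: least fixpoint, start Z0 = Sat(¬error) = {Retry, Wait}, add states in Sat(error) with every successor in Z. Z1 = {Retry, Wait, Idle}; fixed.
Sat(A[error U ¬error]) = {Retry, Wait, Idle}
A[(error ∧ full) U A[error U ¬error]]: least fixpoint, start Z0 = Sat(A[error U ¬error]) = {Retry, Wait, Idle}, add states in Sat(error ∧ full) with every successor in Z. Already a fixed point.
Sat(A[(error ∧ full) U A[error U ¬error]]) = {Retry, Wait, Idle}
Store ∉ Sat(A[(error ∧ full) U A[error U ¬error]]) = {Retry, Wait, Idle}, so the formula does not hold at Store.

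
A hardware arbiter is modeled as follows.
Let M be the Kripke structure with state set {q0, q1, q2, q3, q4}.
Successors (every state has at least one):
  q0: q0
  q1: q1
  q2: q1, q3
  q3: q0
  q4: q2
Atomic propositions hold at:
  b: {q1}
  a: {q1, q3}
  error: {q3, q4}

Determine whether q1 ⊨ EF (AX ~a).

Sat(~a) = {q0, q2, q4}
Sat(AX ~a) = {s : every successor in {q0, q2, q4}} = {q0, q3, q4}
EF (AX ~a): least fixpoint, start Z0 = {q0, q3, q4}, add states with some successor in Z. Z1 = {q0, q2, q3, q4}; fixed.
Sat(EF (AX ~a)) = {q0, q2, q3, q4}
q1 ∉ Sat(EF (AX ~a)) = {q0, q2, q3, q4}, so the formula does not hold at q1.

No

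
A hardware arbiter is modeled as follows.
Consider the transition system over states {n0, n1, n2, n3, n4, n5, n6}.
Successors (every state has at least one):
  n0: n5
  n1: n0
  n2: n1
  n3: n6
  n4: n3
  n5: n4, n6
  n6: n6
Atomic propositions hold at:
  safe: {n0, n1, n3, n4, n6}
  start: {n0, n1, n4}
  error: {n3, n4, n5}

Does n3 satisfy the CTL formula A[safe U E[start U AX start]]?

No

Sat(AX start) = {s : every successor in {n0, n1, n4}} = {n1, n2}
E[start U AX start]: least fixpoint, start Z0 = Sat(AX start) = {n1, n2}, add states in Sat(start) with some successor in Z. Already a fixed point.
Sat(E[start U AX start]) = {n1, n2}
A[safe U E[start U AX start]]: least fixpoint, start Z0 = Sat(E[start U AX start]) = {n1, n2}, add states in Sat(safe) with every successor in Z. Already a fixed point.
Sat(A[safe U E[start U AX start]]) = {n1, n2}
n3 ∉ Sat(A[safe U E[start U AX start]]) = {n1, n2}, so the formula does not hold at n3.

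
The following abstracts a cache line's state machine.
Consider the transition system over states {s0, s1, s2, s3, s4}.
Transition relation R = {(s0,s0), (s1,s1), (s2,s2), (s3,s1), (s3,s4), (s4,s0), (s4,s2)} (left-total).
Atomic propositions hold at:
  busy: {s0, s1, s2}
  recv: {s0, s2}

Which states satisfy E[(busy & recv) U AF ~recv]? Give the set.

Sat(busy & recv) = {s0, s2}
Sat(~recv) = {s1, s3, s4}
AF ~recv: least fixpoint, start Z0 = {s1, s3, s4}, add states with every successor in Z. Already a fixed point.
Sat(AF ~recv) = {s1, s3, s4}
E[(busy & recv) U AF ~recv]: least fixpoint, start Z0 = Sat(AF ~recv) = {s1, s3, s4}, add states in Sat(busy & recv) with some successor in Z. Already a fixed point.
Sat(E[(busy & recv) U AF ~recv]) = {s1, s3, s4}

{s1, s3, s4}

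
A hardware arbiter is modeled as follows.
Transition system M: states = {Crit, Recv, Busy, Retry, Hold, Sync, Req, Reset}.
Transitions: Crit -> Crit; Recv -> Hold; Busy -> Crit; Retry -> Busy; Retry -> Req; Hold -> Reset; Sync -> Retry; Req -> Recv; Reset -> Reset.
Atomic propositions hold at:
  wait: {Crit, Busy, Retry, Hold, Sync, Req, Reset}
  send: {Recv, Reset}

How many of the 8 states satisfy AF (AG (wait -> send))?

Sat(wait -> send) = {Recv, Reset}
AG (wait -> send): greatest fixpoint, start Z0 = {Recv, Reset}, keep only states in Sat with every successor in Z. Z1 = {Reset}; fixed.
Sat(AG (wait -> send)) = {Reset}
AF (AG (wait -> send)): least fixpoint, start Z0 = {Reset}, add states with every successor in Z. Z1 = {Hold, Reset}; Z2 = {Recv, Hold, Reset}; Z3 = {Recv, Hold, Req, Reset}; fixed.
Sat(AF (AG (wait -> send))) = {Recv, Hold, Req, Reset}
|Sat(AF (AG (wait -> send)))| = |{Recv, Hold, Req, Reset}| = 4.

4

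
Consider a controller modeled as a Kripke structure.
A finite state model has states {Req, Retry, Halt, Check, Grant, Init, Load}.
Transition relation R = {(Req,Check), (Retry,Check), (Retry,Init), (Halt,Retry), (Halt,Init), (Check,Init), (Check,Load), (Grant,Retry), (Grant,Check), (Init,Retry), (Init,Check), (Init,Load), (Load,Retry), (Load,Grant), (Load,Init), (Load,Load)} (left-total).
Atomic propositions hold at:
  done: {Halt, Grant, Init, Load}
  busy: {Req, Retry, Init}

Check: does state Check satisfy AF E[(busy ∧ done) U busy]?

Sat(busy ∧ done) = {Init}
E[(busy ∧ done) U busy]: least fixpoint, start Z0 = Sat(busy) = {Req, Retry, Init}, add states in Sat(busy ∧ done) with some successor in Z. Already a fixed point.
Sat(E[(busy ∧ done) U busy]) = {Req, Retry, Init}
AF E[(busy ∧ done) U busy]: least fixpoint, start Z0 = {Req, Retry, Init}, add states with every successor in Z. Z1 = {Req, Retry, Halt, Init}; fixed.
Sat(AF E[(busy ∧ done) U busy]) = {Req, Retry, Halt, Init}
Check ∉ Sat(AF E[(busy ∧ done) U busy]) = {Req, Retry, Halt, Init}, so the formula does not hold at Check.

No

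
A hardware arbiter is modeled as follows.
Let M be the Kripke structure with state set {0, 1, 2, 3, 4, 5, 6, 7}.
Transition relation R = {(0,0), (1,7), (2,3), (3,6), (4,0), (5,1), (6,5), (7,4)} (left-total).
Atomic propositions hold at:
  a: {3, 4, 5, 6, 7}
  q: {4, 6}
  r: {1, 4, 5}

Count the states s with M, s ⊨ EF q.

EF q: least fixpoint, start Z0 = {4, 6}, add states with some successor in Z. Z1 = {3, 4, 6, 7}; Z2 = {1, 2, 3, 4, 6, 7}; Z3 = {1, 2, 3, 4, 5, 6, 7}; fixed.
Sat(EF q) = {1, 2, 3, 4, 5, 6, 7}
|Sat(EF q)| = |{1, 2, 3, 4, 5, 6, 7}| = 7.

7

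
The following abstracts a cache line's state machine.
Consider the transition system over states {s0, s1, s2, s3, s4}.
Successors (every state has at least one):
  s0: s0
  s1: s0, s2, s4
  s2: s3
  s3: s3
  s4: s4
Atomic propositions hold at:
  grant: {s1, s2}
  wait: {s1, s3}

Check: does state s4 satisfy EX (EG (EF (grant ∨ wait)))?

Sat(grant ∨ wait) = {s1, s2, s3}
EF (grant ∨ wait): least fixpoint, start Z0 = {s1, s2, s3}, add states with some successor in Z. Already a fixed point.
Sat(EF (grant ∨ wait)) = {s1, s2, s3}
EG (EF (grant ∨ wait)): greatest fixpoint, start Z0 = {s1, s2, s3}, keep only states in Sat with some successor in Z. Already a fixed point.
Sat(EG (EF (grant ∨ wait))) = {s1, s2, s3}
Sat(EX (EG (EF (grant ∨ wait)))) = {s : some successor in {s1, s2, s3}} = {s1, s2, s3}
s4 ∉ Sat(EX (EG (EF (grant ∨ wait)))) = {s1, s2, s3}, so the formula does not hold at s4.

No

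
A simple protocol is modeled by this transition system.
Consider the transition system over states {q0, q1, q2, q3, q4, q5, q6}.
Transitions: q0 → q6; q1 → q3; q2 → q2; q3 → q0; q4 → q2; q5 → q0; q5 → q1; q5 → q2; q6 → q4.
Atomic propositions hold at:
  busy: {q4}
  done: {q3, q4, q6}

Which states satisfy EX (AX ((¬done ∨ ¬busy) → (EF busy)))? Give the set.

{q0, q1, q3, q5}

Sat(¬done) = {q0, q1, q2, q5}
Sat(¬busy) = {q0, q1, q2, q3, q5, q6}
Sat(¬done ∨ ¬busy) = {q0, q1, q2, q3, q5, q6}
EF busy: least fixpoint, start Z0 = {q4}, add states with some successor in Z. Z1 = {q4, q6}; Z2 = {q0, q4, q6}; Z3 = {q0, q3, q4, q5, q6}; Z4 = {q0, q1, q3, q4, q5, q6}; fixed.
Sat(EF busy) = {q0, q1, q3, q4, q5, q6}
Sat((¬done ∨ ¬busy) → (EF busy)) = {q0, q1, q3, q4, q5, q6}
Sat(AX ((¬done ∨ ¬busy) → (EF busy))) = {s : every successor in {q0, q1, q3, q4, q5, q6}} = {q0, q1, q3, q6}
Sat(EX (AX ((¬done ∨ ¬busy) → (EF busy)))) = {s : some successor in {q0, q1, q3, q6}} = {q0, q1, q3, q5}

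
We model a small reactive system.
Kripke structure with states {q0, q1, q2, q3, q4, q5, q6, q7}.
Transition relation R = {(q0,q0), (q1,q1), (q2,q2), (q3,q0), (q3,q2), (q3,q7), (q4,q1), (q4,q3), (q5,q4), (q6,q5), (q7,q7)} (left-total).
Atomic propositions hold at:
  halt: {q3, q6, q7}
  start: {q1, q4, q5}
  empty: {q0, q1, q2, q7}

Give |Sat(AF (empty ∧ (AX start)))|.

1

Sat(AX start) = {s : every successor in {q1, q4, q5}} = {q1, q5, q6}
Sat(empty ∧ (AX start)) = {q1}
AF (empty ∧ (AX start)): least fixpoint, start Z0 = {q1}, add states with every successor in Z. Already a fixed point.
Sat(AF (empty ∧ (AX start))) = {q1}
|Sat(AF (empty ∧ (AX start)))| = |{q1}| = 1.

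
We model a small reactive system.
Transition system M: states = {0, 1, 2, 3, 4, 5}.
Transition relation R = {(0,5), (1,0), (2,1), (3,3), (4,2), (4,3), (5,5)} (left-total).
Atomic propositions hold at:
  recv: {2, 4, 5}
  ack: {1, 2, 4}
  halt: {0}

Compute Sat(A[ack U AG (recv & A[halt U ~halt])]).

Sat(~halt) = {1, 2, 3, 4, 5}
A[halt U ~halt]: least fixpoint, start Z0 = Sat(~halt) = {1, 2, 3, 4, 5}, add states in Sat(halt) with every successor in Z. Z1 = {0, 1, 2, 3, 4, 5}; fixed.
Sat(A[halt U ~halt]) = {0, 1, 2, 3, 4, 5}
Sat(recv & A[halt U ~halt]) = {2, 4, 5}
AG (recv & A[halt U ~halt]): greatest fixpoint, start Z0 = {2, 4, 5}, keep only states in Sat with every successor in Z. Z1 = {5}; fixed.
Sat(AG (recv & A[halt U ~halt])) = {5}
A[ack U AG (recv & A[halt U ~halt])]: least fixpoint, start Z0 = Sat(AG (recv & A[halt U ~halt])) = {5}, add states in Sat(ack) with every successor in Z. Already a fixed point.
Sat(A[ack U AG (recv & A[halt U ~halt])]) = {5}

{5}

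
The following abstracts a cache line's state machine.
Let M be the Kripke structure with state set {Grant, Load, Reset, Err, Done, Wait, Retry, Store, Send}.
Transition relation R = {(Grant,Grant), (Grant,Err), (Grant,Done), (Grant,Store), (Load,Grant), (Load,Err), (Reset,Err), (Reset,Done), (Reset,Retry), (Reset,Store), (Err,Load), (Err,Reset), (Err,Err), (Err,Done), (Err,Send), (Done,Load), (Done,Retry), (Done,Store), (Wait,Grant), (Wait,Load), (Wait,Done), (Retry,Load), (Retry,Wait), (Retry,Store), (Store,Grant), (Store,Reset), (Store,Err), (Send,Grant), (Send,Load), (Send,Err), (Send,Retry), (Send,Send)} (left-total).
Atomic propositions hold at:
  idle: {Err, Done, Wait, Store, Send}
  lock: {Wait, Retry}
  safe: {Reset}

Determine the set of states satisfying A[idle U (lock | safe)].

Sat(lock | safe) = {Reset, Wait, Retry}
A[idle U (lock | safe)]: least fixpoint, start Z0 = Sat((lock | safe)) = {Reset, Wait, Retry}, add states in Sat(idle) with every successor in Z. Already a fixed point.
Sat(A[idle U (lock | safe)]) = {Reset, Wait, Retry}

{Reset, Wait, Retry}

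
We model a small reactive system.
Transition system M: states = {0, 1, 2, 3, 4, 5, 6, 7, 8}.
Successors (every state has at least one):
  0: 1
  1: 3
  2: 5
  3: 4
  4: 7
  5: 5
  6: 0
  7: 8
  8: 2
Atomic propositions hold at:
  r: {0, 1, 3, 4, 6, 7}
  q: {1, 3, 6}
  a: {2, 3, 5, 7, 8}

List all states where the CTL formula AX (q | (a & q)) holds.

Sat(a & q) = {3}
Sat(q | (a & q)) = {1, 3, 6}
Sat(AX (q | (a & q))) = {s : every successor in {1, 3, 6}} = {0, 1}

{0, 1}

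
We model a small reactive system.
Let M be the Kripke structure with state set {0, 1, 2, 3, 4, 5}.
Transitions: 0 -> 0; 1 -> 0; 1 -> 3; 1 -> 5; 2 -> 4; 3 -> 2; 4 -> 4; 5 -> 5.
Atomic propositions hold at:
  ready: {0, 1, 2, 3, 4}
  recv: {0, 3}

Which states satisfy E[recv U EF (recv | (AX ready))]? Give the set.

{0, 1, 2, 3, 4}

Sat(AX ready) = {s : every successor in {0, 1, 2, 3, 4}} = {0, 2, 3, 4}
Sat(recv | (AX ready)) = {0, 2, 3, 4}
EF (recv | (AX ready)): least fixpoint, start Z0 = {0, 2, 3, 4}, add states with some successor in Z. Z1 = {0, 1, 2, 3, 4}; fixed.
Sat(EF (recv | (AX ready))) = {0, 1, 2, 3, 4}
E[recv U EF (recv | (AX ready))]: least fixpoint, start Z0 = Sat(EF (recv | (AX ready))) = {0, 1, 2, 3, 4}, add states in Sat(recv) with some successor in Z. Already a fixed point.
Sat(E[recv U EF (recv | (AX ready))]) = {0, 1, 2, 3, 4}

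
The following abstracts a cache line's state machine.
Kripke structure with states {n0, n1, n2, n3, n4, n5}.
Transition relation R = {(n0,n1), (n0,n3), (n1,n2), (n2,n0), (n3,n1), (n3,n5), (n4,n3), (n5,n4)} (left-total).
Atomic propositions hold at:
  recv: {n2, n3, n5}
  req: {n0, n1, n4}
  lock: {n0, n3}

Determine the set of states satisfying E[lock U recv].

{n0, n2, n3, n5}

E[lock U recv]: least fixpoint, start Z0 = Sat(recv) = {n2, n3, n5}, add states in Sat(lock) with some successor in Z. Z1 = {n0, n2, n3, n5}; fixed.
Sat(E[lock U recv]) = {n0, n2, n3, n5}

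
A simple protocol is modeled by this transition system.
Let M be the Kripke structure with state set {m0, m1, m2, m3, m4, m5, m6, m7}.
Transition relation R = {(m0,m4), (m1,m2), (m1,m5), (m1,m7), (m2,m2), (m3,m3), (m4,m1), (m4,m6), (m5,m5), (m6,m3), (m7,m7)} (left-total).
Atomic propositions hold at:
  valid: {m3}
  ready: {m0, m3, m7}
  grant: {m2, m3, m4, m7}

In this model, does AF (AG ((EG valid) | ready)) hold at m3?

Yes

EG valid: greatest fixpoint, start Z0 = {m3}, keep only states in Sat with some successor in Z. Already a fixed point.
Sat(EG valid) = {m3}
Sat((EG valid) | ready) = {m0, m3, m7}
AG ((EG valid) | ready): greatest fixpoint, start Z0 = {m0, m3, m7}, keep only states in Sat with every successor in Z. Z1 = {m3, m7}; fixed.
Sat(AG ((EG valid) | ready)) = {m3, m7}
AF (AG ((EG valid) | ready)): least fixpoint, start Z0 = {m3, m7}, add states with every successor in Z. Z1 = {m3, m6, m7}; fixed.
Sat(AF (AG ((EG valid) | ready))) = {m3, m6, m7}
m3 ∈ Sat(AF (AG ((EG valid) | ready))) = {m3, m6, m7}, so the formula holds at m3.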